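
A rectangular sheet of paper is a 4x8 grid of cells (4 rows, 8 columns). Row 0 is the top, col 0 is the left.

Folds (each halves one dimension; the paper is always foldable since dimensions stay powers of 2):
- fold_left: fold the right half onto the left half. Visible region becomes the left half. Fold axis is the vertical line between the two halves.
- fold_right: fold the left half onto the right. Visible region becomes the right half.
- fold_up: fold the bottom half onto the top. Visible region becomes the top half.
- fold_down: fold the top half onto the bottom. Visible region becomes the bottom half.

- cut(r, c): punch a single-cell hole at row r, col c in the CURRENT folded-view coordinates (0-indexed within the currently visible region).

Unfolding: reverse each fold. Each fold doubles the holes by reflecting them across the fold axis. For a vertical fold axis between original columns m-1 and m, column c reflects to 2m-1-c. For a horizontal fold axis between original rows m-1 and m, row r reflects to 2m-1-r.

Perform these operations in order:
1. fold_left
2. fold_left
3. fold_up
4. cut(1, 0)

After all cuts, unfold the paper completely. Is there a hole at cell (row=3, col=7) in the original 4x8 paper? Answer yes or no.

Op 1 fold_left: fold axis v@4; visible region now rows[0,4) x cols[0,4) = 4x4
Op 2 fold_left: fold axis v@2; visible region now rows[0,4) x cols[0,2) = 4x2
Op 3 fold_up: fold axis h@2; visible region now rows[0,2) x cols[0,2) = 2x2
Op 4 cut(1, 0): punch at orig (1,0); cuts so far [(1, 0)]; region rows[0,2) x cols[0,2) = 2x2
Unfold 1 (reflect across h@2): 2 holes -> [(1, 0), (2, 0)]
Unfold 2 (reflect across v@2): 4 holes -> [(1, 0), (1, 3), (2, 0), (2, 3)]
Unfold 3 (reflect across v@4): 8 holes -> [(1, 0), (1, 3), (1, 4), (1, 7), (2, 0), (2, 3), (2, 4), (2, 7)]
Holes: [(1, 0), (1, 3), (1, 4), (1, 7), (2, 0), (2, 3), (2, 4), (2, 7)]

Answer: no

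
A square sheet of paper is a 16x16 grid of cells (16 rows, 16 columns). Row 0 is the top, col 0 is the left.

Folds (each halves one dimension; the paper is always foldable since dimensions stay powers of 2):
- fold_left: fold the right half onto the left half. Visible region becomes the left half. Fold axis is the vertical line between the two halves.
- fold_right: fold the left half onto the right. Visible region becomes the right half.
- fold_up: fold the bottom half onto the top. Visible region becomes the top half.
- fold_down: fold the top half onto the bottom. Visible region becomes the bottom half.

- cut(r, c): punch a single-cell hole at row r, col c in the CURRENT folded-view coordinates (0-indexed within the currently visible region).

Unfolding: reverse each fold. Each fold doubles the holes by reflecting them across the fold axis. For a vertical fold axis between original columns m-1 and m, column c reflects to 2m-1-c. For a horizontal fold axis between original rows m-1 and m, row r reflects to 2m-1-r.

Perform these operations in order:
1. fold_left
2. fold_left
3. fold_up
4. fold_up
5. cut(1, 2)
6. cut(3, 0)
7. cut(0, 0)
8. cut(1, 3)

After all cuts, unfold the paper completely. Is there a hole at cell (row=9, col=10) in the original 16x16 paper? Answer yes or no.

Op 1 fold_left: fold axis v@8; visible region now rows[0,16) x cols[0,8) = 16x8
Op 2 fold_left: fold axis v@4; visible region now rows[0,16) x cols[0,4) = 16x4
Op 3 fold_up: fold axis h@8; visible region now rows[0,8) x cols[0,4) = 8x4
Op 4 fold_up: fold axis h@4; visible region now rows[0,4) x cols[0,4) = 4x4
Op 5 cut(1, 2): punch at orig (1,2); cuts so far [(1, 2)]; region rows[0,4) x cols[0,4) = 4x4
Op 6 cut(3, 0): punch at orig (3,0); cuts so far [(1, 2), (3, 0)]; region rows[0,4) x cols[0,4) = 4x4
Op 7 cut(0, 0): punch at orig (0,0); cuts so far [(0, 0), (1, 2), (3, 0)]; region rows[0,4) x cols[0,4) = 4x4
Op 8 cut(1, 3): punch at orig (1,3); cuts so far [(0, 0), (1, 2), (1, 3), (3, 0)]; region rows[0,4) x cols[0,4) = 4x4
Unfold 1 (reflect across h@4): 8 holes -> [(0, 0), (1, 2), (1, 3), (3, 0), (4, 0), (6, 2), (6, 3), (7, 0)]
Unfold 2 (reflect across h@8): 16 holes -> [(0, 0), (1, 2), (1, 3), (3, 0), (4, 0), (6, 2), (6, 3), (7, 0), (8, 0), (9, 2), (9, 3), (11, 0), (12, 0), (14, 2), (14, 3), (15, 0)]
Unfold 3 (reflect across v@4): 32 holes -> [(0, 0), (0, 7), (1, 2), (1, 3), (1, 4), (1, 5), (3, 0), (3, 7), (4, 0), (4, 7), (6, 2), (6, 3), (6, 4), (6, 5), (7, 0), (7, 7), (8, 0), (8, 7), (9, 2), (9, 3), (9, 4), (9, 5), (11, 0), (11, 7), (12, 0), (12, 7), (14, 2), (14, 3), (14, 4), (14, 5), (15, 0), (15, 7)]
Unfold 4 (reflect across v@8): 64 holes -> [(0, 0), (0, 7), (0, 8), (0, 15), (1, 2), (1, 3), (1, 4), (1, 5), (1, 10), (1, 11), (1, 12), (1, 13), (3, 0), (3, 7), (3, 8), (3, 15), (4, 0), (4, 7), (4, 8), (4, 15), (6, 2), (6, 3), (6, 4), (6, 5), (6, 10), (6, 11), (6, 12), (6, 13), (7, 0), (7, 7), (7, 8), (7, 15), (8, 0), (8, 7), (8, 8), (8, 15), (9, 2), (9, 3), (9, 4), (9, 5), (9, 10), (9, 11), (9, 12), (9, 13), (11, 0), (11, 7), (11, 8), (11, 15), (12, 0), (12, 7), (12, 8), (12, 15), (14, 2), (14, 3), (14, 4), (14, 5), (14, 10), (14, 11), (14, 12), (14, 13), (15, 0), (15, 7), (15, 8), (15, 15)]
Holes: [(0, 0), (0, 7), (0, 8), (0, 15), (1, 2), (1, 3), (1, 4), (1, 5), (1, 10), (1, 11), (1, 12), (1, 13), (3, 0), (3, 7), (3, 8), (3, 15), (4, 0), (4, 7), (4, 8), (4, 15), (6, 2), (6, 3), (6, 4), (6, 5), (6, 10), (6, 11), (6, 12), (6, 13), (7, 0), (7, 7), (7, 8), (7, 15), (8, 0), (8, 7), (8, 8), (8, 15), (9, 2), (9, 3), (9, 4), (9, 5), (9, 10), (9, 11), (9, 12), (9, 13), (11, 0), (11, 7), (11, 8), (11, 15), (12, 0), (12, 7), (12, 8), (12, 15), (14, 2), (14, 3), (14, 4), (14, 5), (14, 10), (14, 11), (14, 12), (14, 13), (15, 0), (15, 7), (15, 8), (15, 15)]

Answer: yes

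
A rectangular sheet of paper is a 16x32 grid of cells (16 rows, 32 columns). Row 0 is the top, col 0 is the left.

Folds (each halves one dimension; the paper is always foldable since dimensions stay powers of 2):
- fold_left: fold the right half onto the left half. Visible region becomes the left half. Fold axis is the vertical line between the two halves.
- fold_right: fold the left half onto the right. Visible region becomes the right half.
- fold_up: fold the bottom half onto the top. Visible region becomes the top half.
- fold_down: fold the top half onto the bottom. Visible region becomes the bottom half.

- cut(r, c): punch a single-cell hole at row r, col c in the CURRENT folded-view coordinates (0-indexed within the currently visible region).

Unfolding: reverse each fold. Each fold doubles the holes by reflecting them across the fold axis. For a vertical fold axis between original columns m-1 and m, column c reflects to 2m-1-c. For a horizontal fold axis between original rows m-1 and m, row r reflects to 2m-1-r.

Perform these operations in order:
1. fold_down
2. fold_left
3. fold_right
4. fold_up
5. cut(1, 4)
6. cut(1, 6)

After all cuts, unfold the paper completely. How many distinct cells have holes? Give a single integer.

Op 1 fold_down: fold axis h@8; visible region now rows[8,16) x cols[0,32) = 8x32
Op 2 fold_left: fold axis v@16; visible region now rows[8,16) x cols[0,16) = 8x16
Op 3 fold_right: fold axis v@8; visible region now rows[8,16) x cols[8,16) = 8x8
Op 4 fold_up: fold axis h@12; visible region now rows[8,12) x cols[8,16) = 4x8
Op 5 cut(1, 4): punch at orig (9,12); cuts so far [(9, 12)]; region rows[8,12) x cols[8,16) = 4x8
Op 6 cut(1, 6): punch at orig (9,14); cuts so far [(9, 12), (9, 14)]; region rows[8,12) x cols[8,16) = 4x8
Unfold 1 (reflect across h@12): 4 holes -> [(9, 12), (9, 14), (14, 12), (14, 14)]
Unfold 2 (reflect across v@8): 8 holes -> [(9, 1), (9, 3), (9, 12), (9, 14), (14, 1), (14, 3), (14, 12), (14, 14)]
Unfold 3 (reflect across v@16): 16 holes -> [(9, 1), (9, 3), (9, 12), (9, 14), (9, 17), (9, 19), (9, 28), (9, 30), (14, 1), (14, 3), (14, 12), (14, 14), (14, 17), (14, 19), (14, 28), (14, 30)]
Unfold 4 (reflect across h@8): 32 holes -> [(1, 1), (1, 3), (1, 12), (1, 14), (1, 17), (1, 19), (1, 28), (1, 30), (6, 1), (6, 3), (6, 12), (6, 14), (6, 17), (6, 19), (6, 28), (6, 30), (9, 1), (9, 3), (9, 12), (9, 14), (9, 17), (9, 19), (9, 28), (9, 30), (14, 1), (14, 3), (14, 12), (14, 14), (14, 17), (14, 19), (14, 28), (14, 30)]

Answer: 32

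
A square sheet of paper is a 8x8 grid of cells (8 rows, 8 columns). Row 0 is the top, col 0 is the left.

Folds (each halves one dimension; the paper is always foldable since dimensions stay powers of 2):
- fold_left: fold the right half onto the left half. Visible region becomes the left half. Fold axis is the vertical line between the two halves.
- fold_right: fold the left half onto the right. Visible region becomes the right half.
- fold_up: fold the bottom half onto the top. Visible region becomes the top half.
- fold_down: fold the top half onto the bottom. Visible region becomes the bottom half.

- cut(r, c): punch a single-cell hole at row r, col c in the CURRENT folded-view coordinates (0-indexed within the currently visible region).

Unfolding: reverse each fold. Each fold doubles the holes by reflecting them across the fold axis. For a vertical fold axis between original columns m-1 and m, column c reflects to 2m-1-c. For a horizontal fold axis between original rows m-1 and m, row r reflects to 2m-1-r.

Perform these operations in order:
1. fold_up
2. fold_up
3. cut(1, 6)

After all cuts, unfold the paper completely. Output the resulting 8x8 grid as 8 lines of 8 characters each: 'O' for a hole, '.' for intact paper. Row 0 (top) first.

Op 1 fold_up: fold axis h@4; visible region now rows[0,4) x cols[0,8) = 4x8
Op 2 fold_up: fold axis h@2; visible region now rows[0,2) x cols[0,8) = 2x8
Op 3 cut(1, 6): punch at orig (1,6); cuts so far [(1, 6)]; region rows[0,2) x cols[0,8) = 2x8
Unfold 1 (reflect across h@2): 2 holes -> [(1, 6), (2, 6)]
Unfold 2 (reflect across h@4): 4 holes -> [(1, 6), (2, 6), (5, 6), (6, 6)]

Answer: ........
......O.
......O.
........
........
......O.
......O.
........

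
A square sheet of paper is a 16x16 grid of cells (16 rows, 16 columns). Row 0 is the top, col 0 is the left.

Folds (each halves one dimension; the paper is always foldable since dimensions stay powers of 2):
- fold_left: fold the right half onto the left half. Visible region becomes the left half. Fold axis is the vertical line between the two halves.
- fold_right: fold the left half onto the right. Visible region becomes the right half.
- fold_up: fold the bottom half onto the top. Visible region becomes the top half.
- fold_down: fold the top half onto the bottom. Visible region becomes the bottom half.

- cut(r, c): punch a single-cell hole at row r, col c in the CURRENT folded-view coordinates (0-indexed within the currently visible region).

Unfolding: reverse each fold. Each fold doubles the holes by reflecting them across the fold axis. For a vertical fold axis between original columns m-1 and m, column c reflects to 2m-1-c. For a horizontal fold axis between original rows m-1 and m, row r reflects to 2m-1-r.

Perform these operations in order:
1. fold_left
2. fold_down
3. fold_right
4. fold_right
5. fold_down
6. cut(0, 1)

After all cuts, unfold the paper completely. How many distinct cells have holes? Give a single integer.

Op 1 fold_left: fold axis v@8; visible region now rows[0,16) x cols[0,8) = 16x8
Op 2 fold_down: fold axis h@8; visible region now rows[8,16) x cols[0,8) = 8x8
Op 3 fold_right: fold axis v@4; visible region now rows[8,16) x cols[4,8) = 8x4
Op 4 fold_right: fold axis v@6; visible region now rows[8,16) x cols[6,8) = 8x2
Op 5 fold_down: fold axis h@12; visible region now rows[12,16) x cols[6,8) = 4x2
Op 6 cut(0, 1): punch at orig (12,7); cuts so far [(12, 7)]; region rows[12,16) x cols[6,8) = 4x2
Unfold 1 (reflect across h@12): 2 holes -> [(11, 7), (12, 7)]
Unfold 2 (reflect across v@6): 4 holes -> [(11, 4), (11, 7), (12, 4), (12, 7)]
Unfold 3 (reflect across v@4): 8 holes -> [(11, 0), (11, 3), (11, 4), (11, 7), (12, 0), (12, 3), (12, 4), (12, 7)]
Unfold 4 (reflect across h@8): 16 holes -> [(3, 0), (3, 3), (3, 4), (3, 7), (4, 0), (4, 3), (4, 4), (4, 7), (11, 0), (11, 3), (11, 4), (11, 7), (12, 0), (12, 3), (12, 4), (12, 7)]
Unfold 5 (reflect across v@8): 32 holes -> [(3, 0), (3, 3), (3, 4), (3, 7), (3, 8), (3, 11), (3, 12), (3, 15), (4, 0), (4, 3), (4, 4), (4, 7), (4, 8), (4, 11), (4, 12), (4, 15), (11, 0), (11, 3), (11, 4), (11, 7), (11, 8), (11, 11), (11, 12), (11, 15), (12, 0), (12, 3), (12, 4), (12, 7), (12, 8), (12, 11), (12, 12), (12, 15)]

Answer: 32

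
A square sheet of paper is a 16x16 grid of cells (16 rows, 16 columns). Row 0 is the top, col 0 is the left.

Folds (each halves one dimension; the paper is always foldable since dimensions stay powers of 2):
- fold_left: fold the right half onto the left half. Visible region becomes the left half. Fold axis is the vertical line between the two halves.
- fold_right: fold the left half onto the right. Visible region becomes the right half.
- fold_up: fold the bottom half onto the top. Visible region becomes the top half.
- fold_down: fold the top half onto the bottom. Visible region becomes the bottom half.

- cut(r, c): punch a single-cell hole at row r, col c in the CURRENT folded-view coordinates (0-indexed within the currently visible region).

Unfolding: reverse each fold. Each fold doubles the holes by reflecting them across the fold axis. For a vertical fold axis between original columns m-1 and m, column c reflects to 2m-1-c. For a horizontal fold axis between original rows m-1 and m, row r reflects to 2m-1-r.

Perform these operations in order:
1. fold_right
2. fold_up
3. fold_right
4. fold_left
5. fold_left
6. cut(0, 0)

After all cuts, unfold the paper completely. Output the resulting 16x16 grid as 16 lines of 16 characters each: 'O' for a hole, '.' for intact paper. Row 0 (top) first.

Answer: OOOOOOOOOOOOOOOO
................
................
................
................
................
................
................
................
................
................
................
................
................
................
OOOOOOOOOOOOOOOO

Derivation:
Op 1 fold_right: fold axis v@8; visible region now rows[0,16) x cols[8,16) = 16x8
Op 2 fold_up: fold axis h@8; visible region now rows[0,8) x cols[8,16) = 8x8
Op 3 fold_right: fold axis v@12; visible region now rows[0,8) x cols[12,16) = 8x4
Op 4 fold_left: fold axis v@14; visible region now rows[0,8) x cols[12,14) = 8x2
Op 5 fold_left: fold axis v@13; visible region now rows[0,8) x cols[12,13) = 8x1
Op 6 cut(0, 0): punch at orig (0,12); cuts so far [(0, 12)]; region rows[0,8) x cols[12,13) = 8x1
Unfold 1 (reflect across v@13): 2 holes -> [(0, 12), (0, 13)]
Unfold 2 (reflect across v@14): 4 holes -> [(0, 12), (0, 13), (0, 14), (0, 15)]
Unfold 3 (reflect across v@12): 8 holes -> [(0, 8), (0, 9), (0, 10), (0, 11), (0, 12), (0, 13), (0, 14), (0, 15)]
Unfold 4 (reflect across h@8): 16 holes -> [(0, 8), (0, 9), (0, 10), (0, 11), (0, 12), (0, 13), (0, 14), (0, 15), (15, 8), (15, 9), (15, 10), (15, 11), (15, 12), (15, 13), (15, 14), (15, 15)]
Unfold 5 (reflect across v@8): 32 holes -> [(0, 0), (0, 1), (0, 2), (0, 3), (0, 4), (0, 5), (0, 6), (0, 7), (0, 8), (0, 9), (0, 10), (0, 11), (0, 12), (0, 13), (0, 14), (0, 15), (15, 0), (15, 1), (15, 2), (15, 3), (15, 4), (15, 5), (15, 6), (15, 7), (15, 8), (15, 9), (15, 10), (15, 11), (15, 12), (15, 13), (15, 14), (15, 15)]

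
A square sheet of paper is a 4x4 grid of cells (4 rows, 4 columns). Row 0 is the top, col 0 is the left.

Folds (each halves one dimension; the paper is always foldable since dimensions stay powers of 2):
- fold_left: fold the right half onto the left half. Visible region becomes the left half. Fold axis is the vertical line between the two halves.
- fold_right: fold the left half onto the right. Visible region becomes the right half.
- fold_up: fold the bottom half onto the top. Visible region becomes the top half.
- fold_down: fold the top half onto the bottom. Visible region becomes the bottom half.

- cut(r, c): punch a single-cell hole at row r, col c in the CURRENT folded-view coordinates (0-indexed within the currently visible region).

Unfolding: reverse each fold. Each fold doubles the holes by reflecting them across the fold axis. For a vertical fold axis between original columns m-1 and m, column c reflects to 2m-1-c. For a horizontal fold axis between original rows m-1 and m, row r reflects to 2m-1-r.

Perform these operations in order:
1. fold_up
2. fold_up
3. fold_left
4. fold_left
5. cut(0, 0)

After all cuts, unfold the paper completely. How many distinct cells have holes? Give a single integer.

Op 1 fold_up: fold axis h@2; visible region now rows[0,2) x cols[0,4) = 2x4
Op 2 fold_up: fold axis h@1; visible region now rows[0,1) x cols[0,4) = 1x4
Op 3 fold_left: fold axis v@2; visible region now rows[0,1) x cols[0,2) = 1x2
Op 4 fold_left: fold axis v@1; visible region now rows[0,1) x cols[0,1) = 1x1
Op 5 cut(0, 0): punch at orig (0,0); cuts so far [(0, 0)]; region rows[0,1) x cols[0,1) = 1x1
Unfold 1 (reflect across v@1): 2 holes -> [(0, 0), (0, 1)]
Unfold 2 (reflect across v@2): 4 holes -> [(0, 0), (0, 1), (0, 2), (0, 3)]
Unfold 3 (reflect across h@1): 8 holes -> [(0, 0), (0, 1), (0, 2), (0, 3), (1, 0), (1, 1), (1, 2), (1, 3)]
Unfold 4 (reflect across h@2): 16 holes -> [(0, 0), (0, 1), (0, 2), (0, 3), (1, 0), (1, 1), (1, 2), (1, 3), (2, 0), (2, 1), (2, 2), (2, 3), (3, 0), (3, 1), (3, 2), (3, 3)]

Answer: 16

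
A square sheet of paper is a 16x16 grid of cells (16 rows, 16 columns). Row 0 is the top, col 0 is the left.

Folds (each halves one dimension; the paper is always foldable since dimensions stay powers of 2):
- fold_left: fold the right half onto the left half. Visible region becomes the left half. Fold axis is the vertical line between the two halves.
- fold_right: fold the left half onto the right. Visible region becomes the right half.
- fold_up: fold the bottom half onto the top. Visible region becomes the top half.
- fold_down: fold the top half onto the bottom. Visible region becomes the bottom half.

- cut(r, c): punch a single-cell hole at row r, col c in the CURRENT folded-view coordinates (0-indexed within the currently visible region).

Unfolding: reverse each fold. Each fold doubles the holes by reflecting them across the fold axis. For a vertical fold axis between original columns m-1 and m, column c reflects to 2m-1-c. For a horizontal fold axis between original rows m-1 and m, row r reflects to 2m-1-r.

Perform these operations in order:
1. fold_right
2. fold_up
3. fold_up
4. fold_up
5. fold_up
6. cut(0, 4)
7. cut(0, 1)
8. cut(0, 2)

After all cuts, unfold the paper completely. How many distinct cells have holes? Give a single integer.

Op 1 fold_right: fold axis v@8; visible region now rows[0,16) x cols[8,16) = 16x8
Op 2 fold_up: fold axis h@8; visible region now rows[0,8) x cols[8,16) = 8x8
Op 3 fold_up: fold axis h@4; visible region now rows[0,4) x cols[8,16) = 4x8
Op 4 fold_up: fold axis h@2; visible region now rows[0,2) x cols[8,16) = 2x8
Op 5 fold_up: fold axis h@1; visible region now rows[0,1) x cols[8,16) = 1x8
Op 6 cut(0, 4): punch at orig (0,12); cuts so far [(0, 12)]; region rows[0,1) x cols[8,16) = 1x8
Op 7 cut(0, 1): punch at orig (0,9); cuts so far [(0, 9), (0, 12)]; region rows[0,1) x cols[8,16) = 1x8
Op 8 cut(0, 2): punch at orig (0,10); cuts so far [(0, 9), (0, 10), (0, 12)]; region rows[0,1) x cols[8,16) = 1x8
Unfold 1 (reflect across h@1): 6 holes -> [(0, 9), (0, 10), (0, 12), (1, 9), (1, 10), (1, 12)]
Unfold 2 (reflect across h@2): 12 holes -> [(0, 9), (0, 10), (0, 12), (1, 9), (1, 10), (1, 12), (2, 9), (2, 10), (2, 12), (3, 9), (3, 10), (3, 12)]
Unfold 3 (reflect across h@4): 24 holes -> [(0, 9), (0, 10), (0, 12), (1, 9), (1, 10), (1, 12), (2, 9), (2, 10), (2, 12), (3, 9), (3, 10), (3, 12), (4, 9), (4, 10), (4, 12), (5, 9), (5, 10), (5, 12), (6, 9), (6, 10), (6, 12), (7, 9), (7, 10), (7, 12)]
Unfold 4 (reflect across h@8): 48 holes -> [(0, 9), (0, 10), (0, 12), (1, 9), (1, 10), (1, 12), (2, 9), (2, 10), (2, 12), (3, 9), (3, 10), (3, 12), (4, 9), (4, 10), (4, 12), (5, 9), (5, 10), (5, 12), (6, 9), (6, 10), (6, 12), (7, 9), (7, 10), (7, 12), (8, 9), (8, 10), (8, 12), (9, 9), (9, 10), (9, 12), (10, 9), (10, 10), (10, 12), (11, 9), (11, 10), (11, 12), (12, 9), (12, 10), (12, 12), (13, 9), (13, 10), (13, 12), (14, 9), (14, 10), (14, 12), (15, 9), (15, 10), (15, 12)]
Unfold 5 (reflect across v@8): 96 holes -> [(0, 3), (0, 5), (0, 6), (0, 9), (0, 10), (0, 12), (1, 3), (1, 5), (1, 6), (1, 9), (1, 10), (1, 12), (2, 3), (2, 5), (2, 6), (2, 9), (2, 10), (2, 12), (3, 3), (3, 5), (3, 6), (3, 9), (3, 10), (3, 12), (4, 3), (4, 5), (4, 6), (4, 9), (4, 10), (4, 12), (5, 3), (5, 5), (5, 6), (5, 9), (5, 10), (5, 12), (6, 3), (6, 5), (6, 6), (6, 9), (6, 10), (6, 12), (7, 3), (7, 5), (7, 6), (7, 9), (7, 10), (7, 12), (8, 3), (8, 5), (8, 6), (8, 9), (8, 10), (8, 12), (9, 3), (9, 5), (9, 6), (9, 9), (9, 10), (9, 12), (10, 3), (10, 5), (10, 6), (10, 9), (10, 10), (10, 12), (11, 3), (11, 5), (11, 6), (11, 9), (11, 10), (11, 12), (12, 3), (12, 5), (12, 6), (12, 9), (12, 10), (12, 12), (13, 3), (13, 5), (13, 6), (13, 9), (13, 10), (13, 12), (14, 3), (14, 5), (14, 6), (14, 9), (14, 10), (14, 12), (15, 3), (15, 5), (15, 6), (15, 9), (15, 10), (15, 12)]

Answer: 96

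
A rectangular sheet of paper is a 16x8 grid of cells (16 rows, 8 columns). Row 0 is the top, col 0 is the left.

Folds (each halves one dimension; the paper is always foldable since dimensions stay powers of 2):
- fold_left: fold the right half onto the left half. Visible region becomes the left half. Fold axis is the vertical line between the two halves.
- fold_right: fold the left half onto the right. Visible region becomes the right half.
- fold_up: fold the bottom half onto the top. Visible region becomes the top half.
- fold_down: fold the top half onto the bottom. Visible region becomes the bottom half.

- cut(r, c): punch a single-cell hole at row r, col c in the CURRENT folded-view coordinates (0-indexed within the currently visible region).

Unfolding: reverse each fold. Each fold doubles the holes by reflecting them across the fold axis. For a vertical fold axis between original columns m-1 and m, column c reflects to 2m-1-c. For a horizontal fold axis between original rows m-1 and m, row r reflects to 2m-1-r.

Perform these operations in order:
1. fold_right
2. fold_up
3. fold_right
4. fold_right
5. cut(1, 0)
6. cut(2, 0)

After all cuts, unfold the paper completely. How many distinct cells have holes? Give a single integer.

Op 1 fold_right: fold axis v@4; visible region now rows[0,16) x cols[4,8) = 16x4
Op 2 fold_up: fold axis h@8; visible region now rows[0,8) x cols[4,8) = 8x4
Op 3 fold_right: fold axis v@6; visible region now rows[0,8) x cols[6,8) = 8x2
Op 4 fold_right: fold axis v@7; visible region now rows[0,8) x cols[7,8) = 8x1
Op 5 cut(1, 0): punch at orig (1,7); cuts so far [(1, 7)]; region rows[0,8) x cols[7,8) = 8x1
Op 6 cut(2, 0): punch at orig (2,7); cuts so far [(1, 7), (2, 7)]; region rows[0,8) x cols[7,8) = 8x1
Unfold 1 (reflect across v@7): 4 holes -> [(1, 6), (1, 7), (2, 6), (2, 7)]
Unfold 2 (reflect across v@6): 8 holes -> [(1, 4), (1, 5), (1, 6), (1, 7), (2, 4), (2, 5), (2, 6), (2, 7)]
Unfold 3 (reflect across h@8): 16 holes -> [(1, 4), (1, 5), (1, 6), (1, 7), (2, 4), (2, 5), (2, 6), (2, 7), (13, 4), (13, 5), (13, 6), (13, 7), (14, 4), (14, 5), (14, 6), (14, 7)]
Unfold 4 (reflect across v@4): 32 holes -> [(1, 0), (1, 1), (1, 2), (1, 3), (1, 4), (1, 5), (1, 6), (1, 7), (2, 0), (2, 1), (2, 2), (2, 3), (2, 4), (2, 5), (2, 6), (2, 7), (13, 0), (13, 1), (13, 2), (13, 3), (13, 4), (13, 5), (13, 6), (13, 7), (14, 0), (14, 1), (14, 2), (14, 3), (14, 4), (14, 5), (14, 6), (14, 7)]

Answer: 32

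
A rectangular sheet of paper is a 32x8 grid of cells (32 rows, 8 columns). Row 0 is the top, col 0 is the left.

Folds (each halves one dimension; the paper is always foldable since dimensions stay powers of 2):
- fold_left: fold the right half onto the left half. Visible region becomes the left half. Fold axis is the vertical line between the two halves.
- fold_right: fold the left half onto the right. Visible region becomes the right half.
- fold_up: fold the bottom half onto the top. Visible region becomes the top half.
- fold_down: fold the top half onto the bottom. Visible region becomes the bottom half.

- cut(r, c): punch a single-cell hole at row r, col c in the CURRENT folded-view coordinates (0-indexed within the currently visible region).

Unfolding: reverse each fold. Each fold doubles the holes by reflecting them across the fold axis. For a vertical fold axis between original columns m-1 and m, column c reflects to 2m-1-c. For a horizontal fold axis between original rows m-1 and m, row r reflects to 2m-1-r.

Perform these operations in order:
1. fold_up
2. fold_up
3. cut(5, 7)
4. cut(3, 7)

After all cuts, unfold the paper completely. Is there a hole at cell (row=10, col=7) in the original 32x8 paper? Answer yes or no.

Op 1 fold_up: fold axis h@16; visible region now rows[0,16) x cols[0,8) = 16x8
Op 2 fold_up: fold axis h@8; visible region now rows[0,8) x cols[0,8) = 8x8
Op 3 cut(5, 7): punch at orig (5,7); cuts so far [(5, 7)]; region rows[0,8) x cols[0,8) = 8x8
Op 4 cut(3, 7): punch at orig (3,7); cuts so far [(3, 7), (5, 7)]; region rows[0,8) x cols[0,8) = 8x8
Unfold 1 (reflect across h@8): 4 holes -> [(3, 7), (5, 7), (10, 7), (12, 7)]
Unfold 2 (reflect across h@16): 8 holes -> [(3, 7), (5, 7), (10, 7), (12, 7), (19, 7), (21, 7), (26, 7), (28, 7)]
Holes: [(3, 7), (5, 7), (10, 7), (12, 7), (19, 7), (21, 7), (26, 7), (28, 7)]

Answer: yes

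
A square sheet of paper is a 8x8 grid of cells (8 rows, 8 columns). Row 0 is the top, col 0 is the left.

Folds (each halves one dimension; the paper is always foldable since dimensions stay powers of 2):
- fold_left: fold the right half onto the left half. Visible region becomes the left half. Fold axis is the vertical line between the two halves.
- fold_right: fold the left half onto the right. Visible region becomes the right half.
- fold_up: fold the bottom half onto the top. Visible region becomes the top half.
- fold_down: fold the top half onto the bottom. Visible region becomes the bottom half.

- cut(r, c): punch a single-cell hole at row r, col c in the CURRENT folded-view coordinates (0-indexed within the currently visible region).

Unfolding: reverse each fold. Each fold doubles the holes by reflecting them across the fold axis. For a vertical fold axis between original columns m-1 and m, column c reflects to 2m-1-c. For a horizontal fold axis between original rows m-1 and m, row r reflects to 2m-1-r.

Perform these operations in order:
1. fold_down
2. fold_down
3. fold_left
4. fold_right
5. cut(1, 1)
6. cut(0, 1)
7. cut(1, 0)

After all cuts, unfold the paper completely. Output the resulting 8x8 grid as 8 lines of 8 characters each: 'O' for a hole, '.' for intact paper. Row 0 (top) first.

Op 1 fold_down: fold axis h@4; visible region now rows[4,8) x cols[0,8) = 4x8
Op 2 fold_down: fold axis h@6; visible region now rows[6,8) x cols[0,8) = 2x8
Op 3 fold_left: fold axis v@4; visible region now rows[6,8) x cols[0,4) = 2x4
Op 4 fold_right: fold axis v@2; visible region now rows[6,8) x cols[2,4) = 2x2
Op 5 cut(1, 1): punch at orig (7,3); cuts so far [(7, 3)]; region rows[6,8) x cols[2,4) = 2x2
Op 6 cut(0, 1): punch at orig (6,3); cuts so far [(6, 3), (7, 3)]; region rows[6,8) x cols[2,4) = 2x2
Op 7 cut(1, 0): punch at orig (7,2); cuts so far [(6, 3), (7, 2), (7, 3)]; region rows[6,8) x cols[2,4) = 2x2
Unfold 1 (reflect across v@2): 6 holes -> [(6, 0), (6, 3), (7, 0), (7, 1), (7, 2), (7, 3)]
Unfold 2 (reflect across v@4): 12 holes -> [(6, 0), (6, 3), (6, 4), (6, 7), (7, 0), (7, 1), (7, 2), (7, 3), (7, 4), (7, 5), (7, 6), (7, 7)]
Unfold 3 (reflect across h@6): 24 holes -> [(4, 0), (4, 1), (4, 2), (4, 3), (4, 4), (4, 5), (4, 6), (4, 7), (5, 0), (5, 3), (5, 4), (5, 7), (6, 0), (6, 3), (6, 4), (6, 7), (7, 0), (7, 1), (7, 2), (7, 3), (7, 4), (7, 5), (7, 6), (7, 7)]
Unfold 4 (reflect across h@4): 48 holes -> [(0, 0), (0, 1), (0, 2), (0, 3), (0, 4), (0, 5), (0, 6), (0, 7), (1, 0), (1, 3), (1, 4), (1, 7), (2, 0), (2, 3), (2, 4), (2, 7), (3, 0), (3, 1), (3, 2), (3, 3), (3, 4), (3, 5), (3, 6), (3, 7), (4, 0), (4, 1), (4, 2), (4, 3), (4, 4), (4, 5), (4, 6), (4, 7), (5, 0), (5, 3), (5, 4), (5, 7), (6, 0), (6, 3), (6, 4), (6, 7), (7, 0), (7, 1), (7, 2), (7, 3), (7, 4), (7, 5), (7, 6), (7, 7)]

Answer: OOOOOOOO
O..OO..O
O..OO..O
OOOOOOOO
OOOOOOOO
O..OO..O
O..OO..O
OOOOOOOO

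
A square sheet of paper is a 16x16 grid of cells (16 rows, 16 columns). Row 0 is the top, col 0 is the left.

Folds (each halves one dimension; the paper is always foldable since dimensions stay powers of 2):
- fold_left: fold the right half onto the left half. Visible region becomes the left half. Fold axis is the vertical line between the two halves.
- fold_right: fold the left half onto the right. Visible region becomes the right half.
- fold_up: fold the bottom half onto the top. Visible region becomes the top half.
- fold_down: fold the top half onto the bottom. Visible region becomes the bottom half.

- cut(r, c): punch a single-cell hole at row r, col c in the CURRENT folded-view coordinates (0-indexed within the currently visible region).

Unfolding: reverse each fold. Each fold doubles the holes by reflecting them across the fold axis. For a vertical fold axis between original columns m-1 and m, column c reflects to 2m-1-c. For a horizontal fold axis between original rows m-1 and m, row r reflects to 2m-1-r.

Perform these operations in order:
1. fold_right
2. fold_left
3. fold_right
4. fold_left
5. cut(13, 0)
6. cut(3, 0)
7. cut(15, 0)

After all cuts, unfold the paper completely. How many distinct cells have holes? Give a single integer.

Op 1 fold_right: fold axis v@8; visible region now rows[0,16) x cols[8,16) = 16x8
Op 2 fold_left: fold axis v@12; visible region now rows[0,16) x cols[8,12) = 16x4
Op 3 fold_right: fold axis v@10; visible region now rows[0,16) x cols[10,12) = 16x2
Op 4 fold_left: fold axis v@11; visible region now rows[0,16) x cols[10,11) = 16x1
Op 5 cut(13, 0): punch at orig (13,10); cuts so far [(13, 10)]; region rows[0,16) x cols[10,11) = 16x1
Op 6 cut(3, 0): punch at orig (3,10); cuts so far [(3, 10), (13, 10)]; region rows[0,16) x cols[10,11) = 16x1
Op 7 cut(15, 0): punch at orig (15,10); cuts so far [(3, 10), (13, 10), (15, 10)]; region rows[0,16) x cols[10,11) = 16x1
Unfold 1 (reflect across v@11): 6 holes -> [(3, 10), (3, 11), (13, 10), (13, 11), (15, 10), (15, 11)]
Unfold 2 (reflect across v@10): 12 holes -> [(3, 8), (3, 9), (3, 10), (3, 11), (13, 8), (13, 9), (13, 10), (13, 11), (15, 8), (15, 9), (15, 10), (15, 11)]
Unfold 3 (reflect across v@12): 24 holes -> [(3, 8), (3, 9), (3, 10), (3, 11), (3, 12), (3, 13), (3, 14), (3, 15), (13, 8), (13, 9), (13, 10), (13, 11), (13, 12), (13, 13), (13, 14), (13, 15), (15, 8), (15, 9), (15, 10), (15, 11), (15, 12), (15, 13), (15, 14), (15, 15)]
Unfold 4 (reflect across v@8): 48 holes -> [(3, 0), (3, 1), (3, 2), (3, 3), (3, 4), (3, 5), (3, 6), (3, 7), (3, 8), (3, 9), (3, 10), (3, 11), (3, 12), (3, 13), (3, 14), (3, 15), (13, 0), (13, 1), (13, 2), (13, 3), (13, 4), (13, 5), (13, 6), (13, 7), (13, 8), (13, 9), (13, 10), (13, 11), (13, 12), (13, 13), (13, 14), (13, 15), (15, 0), (15, 1), (15, 2), (15, 3), (15, 4), (15, 5), (15, 6), (15, 7), (15, 8), (15, 9), (15, 10), (15, 11), (15, 12), (15, 13), (15, 14), (15, 15)]

Answer: 48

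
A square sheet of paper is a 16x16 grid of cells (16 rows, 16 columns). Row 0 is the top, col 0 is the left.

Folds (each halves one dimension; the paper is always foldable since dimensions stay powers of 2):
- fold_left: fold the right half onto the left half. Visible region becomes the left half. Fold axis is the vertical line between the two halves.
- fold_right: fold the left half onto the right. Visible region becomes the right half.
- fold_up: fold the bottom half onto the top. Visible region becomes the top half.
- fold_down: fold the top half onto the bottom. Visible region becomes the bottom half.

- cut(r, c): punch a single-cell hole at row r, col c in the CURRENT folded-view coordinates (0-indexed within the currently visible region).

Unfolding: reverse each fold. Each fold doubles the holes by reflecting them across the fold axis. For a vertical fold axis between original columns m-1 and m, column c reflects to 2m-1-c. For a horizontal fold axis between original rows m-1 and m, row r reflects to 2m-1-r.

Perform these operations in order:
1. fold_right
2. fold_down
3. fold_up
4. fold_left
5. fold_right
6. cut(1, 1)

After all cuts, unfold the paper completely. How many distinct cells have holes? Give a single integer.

Answer: 32

Derivation:
Op 1 fold_right: fold axis v@8; visible region now rows[0,16) x cols[8,16) = 16x8
Op 2 fold_down: fold axis h@8; visible region now rows[8,16) x cols[8,16) = 8x8
Op 3 fold_up: fold axis h@12; visible region now rows[8,12) x cols[8,16) = 4x8
Op 4 fold_left: fold axis v@12; visible region now rows[8,12) x cols[8,12) = 4x4
Op 5 fold_right: fold axis v@10; visible region now rows[8,12) x cols[10,12) = 4x2
Op 6 cut(1, 1): punch at orig (9,11); cuts so far [(9, 11)]; region rows[8,12) x cols[10,12) = 4x2
Unfold 1 (reflect across v@10): 2 holes -> [(9, 8), (9, 11)]
Unfold 2 (reflect across v@12): 4 holes -> [(9, 8), (9, 11), (9, 12), (9, 15)]
Unfold 3 (reflect across h@12): 8 holes -> [(9, 8), (9, 11), (9, 12), (9, 15), (14, 8), (14, 11), (14, 12), (14, 15)]
Unfold 4 (reflect across h@8): 16 holes -> [(1, 8), (1, 11), (1, 12), (1, 15), (6, 8), (6, 11), (6, 12), (6, 15), (9, 8), (9, 11), (9, 12), (9, 15), (14, 8), (14, 11), (14, 12), (14, 15)]
Unfold 5 (reflect across v@8): 32 holes -> [(1, 0), (1, 3), (1, 4), (1, 7), (1, 8), (1, 11), (1, 12), (1, 15), (6, 0), (6, 3), (6, 4), (6, 7), (6, 8), (6, 11), (6, 12), (6, 15), (9, 0), (9, 3), (9, 4), (9, 7), (9, 8), (9, 11), (9, 12), (9, 15), (14, 0), (14, 3), (14, 4), (14, 7), (14, 8), (14, 11), (14, 12), (14, 15)]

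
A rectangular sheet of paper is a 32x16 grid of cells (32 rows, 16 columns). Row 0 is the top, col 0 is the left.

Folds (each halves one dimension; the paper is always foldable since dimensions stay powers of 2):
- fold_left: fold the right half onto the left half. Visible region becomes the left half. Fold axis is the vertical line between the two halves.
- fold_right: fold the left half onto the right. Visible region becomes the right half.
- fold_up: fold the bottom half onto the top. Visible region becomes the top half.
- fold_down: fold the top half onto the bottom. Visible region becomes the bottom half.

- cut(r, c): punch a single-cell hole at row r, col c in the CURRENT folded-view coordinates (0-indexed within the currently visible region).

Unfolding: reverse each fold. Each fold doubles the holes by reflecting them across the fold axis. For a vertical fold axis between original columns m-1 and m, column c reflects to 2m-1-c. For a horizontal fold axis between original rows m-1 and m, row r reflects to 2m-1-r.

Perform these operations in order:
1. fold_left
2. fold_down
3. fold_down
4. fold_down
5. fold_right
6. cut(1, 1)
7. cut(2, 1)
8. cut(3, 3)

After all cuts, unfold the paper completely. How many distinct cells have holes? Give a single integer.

Answer: 96

Derivation:
Op 1 fold_left: fold axis v@8; visible region now rows[0,32) x cols[0,8) = 32x8
Op 2 fold_down: fold axis h@16; visible region now rows[16,32) x cols[0,8) = 16x8
Op 3 fold_down: fold axis h@24; visible region now rows[24,32) x cols[0,8) = 8x8
Op 4 fold_down: fold axis h@28; visible region now rows[28,32) x cols[0,8) = 4x8
Op 5 fold_right: fold axis v@4; visible region now rows[28,32) x cols[4,8) = 4x4
Op 6 cut(1, 1): punch at orig (29,5); cuts so far [(29, 5)]; region rows[28,32) x cols[4,8) = 4x4
Op 7 cut(2, 1): punch at orig (30,5); cuts so far [(29, 5), (30, 5)]; region rows[28,32) x cols[4,8) = 4x4
Op 8 cut(3, 3): punch at orig (31,7); cuts so far [(29, 5), (30, 5), (31, 7)]; region rows[28,32) x cols[4,8) = 4x4
Unfold 1 (reflect across v@4): 6 holes -> [(29, 2), (29, 5), (30, 2), (30, 5), (31, 0), (31, 7)]
Unfold 2 (reflect across h@28): 12 holes -> [(24, 0), (24, 7), (25, 2), (25, 5), (26, 2), (26, 5), (29, 2), (29, 5), (30, 2), (30, 5), (31, 0), (31, 7)]
Unfold 3 (reflect across h@24): 24 holes -> [(16, 0), (16, 7), (17, 2), (17, 5), (18, 2), (18, 5), (21, 2), (21, 5), (22, 2), (22, 5), (23, 0), (23, 7), (24, 0), (24, 7), (25, 2), (25, 5), (26, 2), (26, 5), (29, 2), (29, 5), (30, 2), (30, 5), (31, 0), (31, 7)]
Unfold 4 (reflect across h@16): 48 holes -> [(0, 0), (0, 7), (1, 2), (1, 5), (2, 2), (2, 5), (5, 2), (5, 5), (6, 2), (6, 5), (7, 0), (7, 7), (8, 0), (8, 7), (9, 2), (9, 5), (10, 2), (10, 5), (13, 2), (13, 5), (14, 2), (14, 5), (15, 0), (15, 7), (16, 0), (16, 7), (17, 2), (17, 5), (18, 2), (18, 5), (21, 2), (21, 5), (22, 2), (22, 5), (23, 0), (23, 7), (24, 0), (24, 7), (25, 2), (25, 5), (26, 2), (26, 5), (29, 2), (29, 5), (30, 2), (30, 5), (31, 0), (31, 7)]
Unfold 5 (reflect across v@8): 96 holes -> [(0, 0), (0, 7), (0, 8), (0, 15), (1, 2), (1, 5), (1, 10), (1, 13), (2, 2), (2, 5), (2, 10), (2, 13), (5, 2), (5, 5), (5, 10), (5, 13), (6, 2), (6, 5), (6, 10), (6, 13), (7, 0), (7, 7), (7, 8), (7, 15), (8, 0), (8, 7), (8, 8), (8, 15), (9, 2), (9, 5), (9, 10), (9, 13), (10, 2), (10, 5), (10, 10), (10, 13), (13, 2), (13, 5), (13, 10), (13, 13), (14, 2), (14, 5), (14, 10), (14, 13), (15, 0), (15, 7), (15, 8), (15, 15), (16, 0), (16, 7), (16, 8), (16, 15), (17, 2), (17, 5), (17, 10), (17, 13), (18, 2), (18, 5), (18, 10), (18, 13), (21, 2), (21, 5), (21, 10), (21, 13), (22, 2), (22, 5), (22, 10), (22, 13), (23, 0), (23, 7), (23, 8), (23, 15), (24, 0), (24, 7), (24, 8), (24, 15), (25, 2), (25, 5), (25, 10), (25, 13), (26, 2), (26, 5), (26, 10), (26, 13), (29, 2), (29, 5), (29, 10), (29, 13), (30, 2), (30, 5), (30, 10), (30, 13), (31, 0), (31, 7), (31, 8), (31, 15)]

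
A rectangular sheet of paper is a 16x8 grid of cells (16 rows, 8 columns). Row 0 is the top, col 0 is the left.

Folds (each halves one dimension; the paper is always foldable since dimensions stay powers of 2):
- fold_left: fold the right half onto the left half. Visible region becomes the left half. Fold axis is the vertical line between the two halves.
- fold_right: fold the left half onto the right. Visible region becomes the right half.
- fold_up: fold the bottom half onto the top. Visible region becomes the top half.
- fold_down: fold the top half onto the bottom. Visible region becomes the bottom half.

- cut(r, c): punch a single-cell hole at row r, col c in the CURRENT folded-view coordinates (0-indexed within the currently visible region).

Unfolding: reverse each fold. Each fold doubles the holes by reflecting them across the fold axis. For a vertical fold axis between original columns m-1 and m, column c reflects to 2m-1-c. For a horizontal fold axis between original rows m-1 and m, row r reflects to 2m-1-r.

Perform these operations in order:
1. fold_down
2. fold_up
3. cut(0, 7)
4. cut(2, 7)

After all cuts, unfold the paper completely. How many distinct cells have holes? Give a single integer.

Answer: 8

Derivation:
Op 1 fold_down: fold axis h@8; visible region now rows[8,16) x cols[0,8) = 8x8
Op 2 fold_up: fold axis h@12; visible region now rows[8,12) x cols[0,8) = 4x8
Op 3 cut(0, 7): punch at orig (8,7); cuts so far [(8, 7)]; region rows[8,12) x cols[0,8) = 4x8
Op 4 cut(2, 7): punch at orig (10,7); cuts so far [(8, 7), (10, 7)]; region rows[8,12) x cols[0,8) = 4x8
Unfold 1 (reflect across h@12): 4 holes -> [(8, 7), (10, 7), (13, 7), (15, 7)]
Unfold 2 (reflect across h@8): 8 holes -> [(0, 7), (2, 7), (5, 7), (7, 7), (8, 7), (10, 7), (13, 7), (15, 7)]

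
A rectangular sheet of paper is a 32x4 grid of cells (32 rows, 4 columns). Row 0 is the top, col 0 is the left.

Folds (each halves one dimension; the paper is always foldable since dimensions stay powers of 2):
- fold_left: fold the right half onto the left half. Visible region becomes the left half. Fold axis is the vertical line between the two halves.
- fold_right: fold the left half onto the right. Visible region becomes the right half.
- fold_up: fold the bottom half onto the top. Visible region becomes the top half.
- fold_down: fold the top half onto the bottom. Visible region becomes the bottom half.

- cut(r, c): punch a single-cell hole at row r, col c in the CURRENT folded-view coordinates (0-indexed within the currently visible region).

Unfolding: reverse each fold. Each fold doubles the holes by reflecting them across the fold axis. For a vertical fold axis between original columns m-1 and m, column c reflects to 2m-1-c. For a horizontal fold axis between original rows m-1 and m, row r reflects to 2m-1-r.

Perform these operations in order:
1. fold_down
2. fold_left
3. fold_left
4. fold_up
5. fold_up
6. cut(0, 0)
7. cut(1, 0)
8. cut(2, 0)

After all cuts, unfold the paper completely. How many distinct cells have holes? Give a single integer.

Op 1 fold_down: fold axis h@16; visible region now rows[16,32) x cols[0,4) = 16x4
Op 2 fold_left: fold axis v@2; visible region now rows[16,32) x cols[0,2) = 16x2
Op 3 fold_left: fold axis v@1; visible region now rows[16,32) x cols[0,1) = 16x1
Op 4 fold_up: fold axis h@24; visible region now rows[16,24) x cols[0,1) = 8x1
Op 5 fold_up: fold axis h@20; visible region now rows[16,20) x cols[0,1) = 4x1
Op 6 cut(0, 0): punch at orig (16,0); cuts so far [(16, 0)]; region rows[16,20) x cols[0,1) = 4x1
Op 7 cut(1, 0): punch at orig (17,0); cuts so far [(16, 0), (17, 0)]; region rows[16,20) x cols[0,1) = 4x1
Op 8 cut(2, 0): punch at orig (18,0); cuts so far [(16, 0), (17, 0), (18, 0)]; region rows[16,20) x cols[0,1) = 4x1
Unfold 1 (reflect across h@20): 6 holes -> [(16, 0), (17, 0), (18, 0), (21, 0), (22, 0), (23, 0)]
Unfold 2 (reflect across h@24): 12 holes -> [(16, 0), (17, 0), (18, 0), (21, 0), (22, 0), (23, 0), (24, 0), (25, 0), (26, 0), (29, 0), (30, 0), (31, 0)]
Unfold 3 (reflect across v@1): 24 holes -> [(16, 0), (16, 1), (17, 0), (17, 1), (18, 0), (18, 1), (21, 0), (21, 1), (22, 0), (22, 1), (23, 0), (23, 1), (24, 0), (24, 1), (25, 0), (25, 1), (26, 0), (26, 1), (29, 0), (29, 1), (30, 0), (30, 1), (31, 0), (31, 1)]
Unfold 4 (reflect across v@2): 48 holes -> [(16, 0), (16, 1), (16, 2), (16, 3), (17, 0), (17, 1), (17, 2), (17, 3), (18, 0), (18, 1), (18, 2), (18, 3), (21, 0), (21, 1), (21, 2), (21, 3), (22, 0), (22, 1), (22, 2), (22, 3), (23, 0), (23, 1), (23, 2), (23, 3), (24, 0), (24, 1), (24, 2), (24, 3), (25, 0), (25, 1), (25, 2), (25, 3), (26, 0), (26, 1), (26, 2), (26, 3), (29, 0), (29, 1), (29, 2), (29, 3), (30, 0), (30, 1), (30, 2), (30, 3), (31, 0), (31, 1), (31, 2), (31, 3)]
Unfold 5 (reflect across h@16): 96 holes -> [(0, 0), (0, 1), (0, 2), (0, 3), (1, 0), (1, 1), (1, 2), (1, 3), (2, 0), (2, 1), (2, 2), (2, 3), (5, 0), (5, 1), (5, 2), (5, 3), (6, 0), (6, 1), (6, 2), (6, 3), (7, 0), (7, 1), (7, 2), (7, 3), (8, 0), (8, 1), (8, 2), (8, 3), (9, 0), (9, 1), (9, 2), (9, 3), (10, 0), (10, 1), (10, 2), (10, 3), (13, 0), (13, 1), (13, 2), (13, 3), (14, 0), (14, 1), (14, 2), (14, 3), (15, 0), (15, 1), (15, 2), (15, 3), (16, 0), (16, 1), (16, 2), (16, 3), (17, 0), (17, 1), (17, 2), (17, 3), (18, 0), (18, 1), (18, 2), (18, 3), (21, 0), (21, 1), (21, 2), (21, 3), (22, 0), (22, 1), (22, 2), (22, 3), (23, 0), (23, 1), (23, 2), (23, 3), (24, 0), (24, 1), (24, 2), (24, 3), (25, 0), (25, 1), (25, 2), (25, 3), (26, 0), (26, 1), (26, 2), (26, 3), (29, 0), (29, 1), (29, 2), (29, 3), (30, 0), (30, 1), (30, 2), (30, 3), (31, 0), (31, 1), (31, 2), (31, 3)]

Answer: 96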